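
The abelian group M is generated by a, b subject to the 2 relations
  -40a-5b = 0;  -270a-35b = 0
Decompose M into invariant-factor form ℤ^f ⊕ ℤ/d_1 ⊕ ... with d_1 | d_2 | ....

rank_ℚ(R)=2; free=2−2=0
SNF(R) diag = [5, 10] → torsion [5, 10]

Answer: M ≅ ℤ/5 ⊕ ℤ/10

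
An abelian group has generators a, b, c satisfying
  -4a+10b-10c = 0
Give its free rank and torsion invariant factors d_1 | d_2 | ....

rank_ℚ(R)=1; free=3−1=2
SNF(R) diag = [2] → torsion [2]

Answer: M ≅ ℤ^2 ⊕ ℤ/2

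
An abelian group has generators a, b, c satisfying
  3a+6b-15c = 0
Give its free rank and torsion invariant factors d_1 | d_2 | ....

Answer: M ≅ ℤ^2 ⊕ ℤ/3

Derivation:
rank_ℚ(R)=1; free=3−1=2
SNF(R) diag = [3] → torsion [3]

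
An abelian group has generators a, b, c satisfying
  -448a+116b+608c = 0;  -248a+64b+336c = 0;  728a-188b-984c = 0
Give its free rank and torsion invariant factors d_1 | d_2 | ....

rank_ℚ(R)=3; free=3−3=0
SNF(R) diag = [4, 8, 8] → torsion [4, 8, 8]

Answer: M ≅ ℤ/4 ⊕ ℤ/8 ⊕ ℤ/8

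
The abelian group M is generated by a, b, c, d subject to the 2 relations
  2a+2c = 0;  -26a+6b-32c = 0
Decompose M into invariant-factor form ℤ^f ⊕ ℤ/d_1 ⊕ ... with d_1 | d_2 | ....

Answer: M ≅ ℤ^2 ⊕ ℤ/2 ⊕ ℤ/6

Derivation:
rank_ℚ(R)=2; free=4−2=2
SNF(R) diag = [2, 6] → torsion [2, 6]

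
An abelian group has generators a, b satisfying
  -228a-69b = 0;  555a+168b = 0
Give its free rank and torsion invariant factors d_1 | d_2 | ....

Answer: M ≅ ℤ/3 ⊕ ℤ/3

Derivation:
rank_ℚ(R)=2; free=2−2=0
SNF(R) diag = [3, 3] → torsion [3, 3]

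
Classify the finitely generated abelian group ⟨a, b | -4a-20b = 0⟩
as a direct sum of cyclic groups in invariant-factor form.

Answer: M ≅ ℤ^1 ⊕ ℤ/4

Derivation:
rank_ℚ(R)=1; free=2−1=1
SNF(R) diag = [4] → torsion [4]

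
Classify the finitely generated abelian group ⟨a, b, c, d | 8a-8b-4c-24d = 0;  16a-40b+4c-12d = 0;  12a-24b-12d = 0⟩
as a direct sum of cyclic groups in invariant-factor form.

rank_ℚ(R)=3; free=4−3=1
SNF(R) diag = [4, 12, 12] → torsion [4, 12, 12]

Answer: M ≅ ℤ^1 ⊕ ℤ/4 ⊕ ℤ/12 ⊕ ℤ/12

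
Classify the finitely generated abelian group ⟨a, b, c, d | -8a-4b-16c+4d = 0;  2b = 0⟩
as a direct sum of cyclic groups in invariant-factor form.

Answer: M ≅ ℤ^2 ⊕ ℤ/2 ⊕ ℤ/4

Derivation:
rank_ℚ(R)=2; free=4−2=2
SNF(R) diag = [2, 4] → torsion [2, 4]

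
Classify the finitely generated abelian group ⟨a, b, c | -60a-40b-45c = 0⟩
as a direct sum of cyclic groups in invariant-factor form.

Answer: M ≅ ℤ^2 ⊕ ℤ/5

Derivation:
rank_ℚ(R)=1; free=3−1=2
SNF(R) diag = [5] → torsion [5]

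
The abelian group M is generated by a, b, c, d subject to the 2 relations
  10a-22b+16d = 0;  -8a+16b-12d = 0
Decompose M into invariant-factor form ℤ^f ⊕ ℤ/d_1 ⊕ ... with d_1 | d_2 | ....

Answer: M ≅ ℤ^2 ⊕ ℤ/2 ⊕ ℤ/4

Derivation:
rank_ℚ(R)=2; free=4−2=2
SNF(R) diag = [2, 4] → torsion [2, 4]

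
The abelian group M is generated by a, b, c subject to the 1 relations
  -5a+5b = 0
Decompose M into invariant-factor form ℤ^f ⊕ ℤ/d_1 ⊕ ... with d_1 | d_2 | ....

rank_ℚ(R)=1; free=3−1=2
SNF(R) diag = [5] → torsion [5]

Answer: M ≅ ℤ^2 ⊕ ℤ/5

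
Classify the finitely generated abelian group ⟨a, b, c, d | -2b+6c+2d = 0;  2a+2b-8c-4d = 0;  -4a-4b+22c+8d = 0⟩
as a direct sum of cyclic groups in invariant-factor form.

Answer: M ≅ ℤ^1 ⊕ ℤ/2 ⊕ ℤ/2 ⊕ ℤ/6

Derivation:
rank_ℚ(R)=3; free=4−3=1
SNF(R) diag = [2, 2, 6] → torsion [2, 2, 6]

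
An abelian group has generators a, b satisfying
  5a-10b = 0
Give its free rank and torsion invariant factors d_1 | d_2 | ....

Answer: M ≅ ℤ^1 ⊕ ℤ/5

Derivation:
rank_ℚ(R)=1; free=2−1=1
SNF(R) diag = [5] → torsion [5]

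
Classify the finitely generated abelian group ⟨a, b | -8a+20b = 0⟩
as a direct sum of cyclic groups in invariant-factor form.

rank_ℚ(R)=1; free=2−1=1
SNF(R) diag = [4] → torsion [4]

Answer: M ≅ ℤ^1 ⊕ ℤ/4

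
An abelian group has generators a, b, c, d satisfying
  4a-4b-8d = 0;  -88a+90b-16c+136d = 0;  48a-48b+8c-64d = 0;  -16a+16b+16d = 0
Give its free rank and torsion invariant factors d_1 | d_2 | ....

rank_ℚ(R)=4; free=4−4=0
SNF(R) diag = [2, 4, 8, 16] → torsion [2, 4, 8, 16]

Answer: M ≅ ℤ/2 ⊕ ℤ/4 ⊕ ℤ/8 ⊕ ℤ/16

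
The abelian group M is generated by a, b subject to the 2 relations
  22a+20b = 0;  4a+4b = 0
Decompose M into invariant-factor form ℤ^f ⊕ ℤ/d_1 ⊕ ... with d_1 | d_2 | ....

Answer: M ≅ ℤ/2 ⊕ ℤ/4

Derivation:
rank_ℚ(R)=2; free=2−2=0
SNF(R) diag = [2, 4] → torsion [2, 4]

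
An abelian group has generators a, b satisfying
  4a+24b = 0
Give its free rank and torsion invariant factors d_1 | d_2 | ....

rank_ℚ(R)=1; free=2−1=1
SNF(R) diag = [4] → torsion [4]

Answer: M ≅ ℤ^1 ⊕ ℤ/4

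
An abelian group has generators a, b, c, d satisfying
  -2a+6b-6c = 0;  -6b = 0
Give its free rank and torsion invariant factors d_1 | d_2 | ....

Answer: M ≅ ℤ^2 ⊕ ℤ/2 ⊕ ℤ/6

Derivation:
rank_ℚ(R)=2; free=4−2=2
SNF(R) diag = [2, 6] → torsion [2, 6]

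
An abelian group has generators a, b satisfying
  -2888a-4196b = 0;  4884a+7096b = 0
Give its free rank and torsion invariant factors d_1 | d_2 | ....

Answer: M ≅ ℤ/4 ⊕ ℤ/4

Derivation:
rank_ℚ(R)=2; free=2−2=0
SNF(R) diag = [4, 4] → torsion [4, 4]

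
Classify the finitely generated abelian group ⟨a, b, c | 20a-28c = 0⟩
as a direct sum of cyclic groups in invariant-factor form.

rank_ℚ(R)=1; free=3−1=2
SNF(R) diag = [4] → torsion [4]

Answer: M ≅ ℤ^2 ⊕ ℤ/4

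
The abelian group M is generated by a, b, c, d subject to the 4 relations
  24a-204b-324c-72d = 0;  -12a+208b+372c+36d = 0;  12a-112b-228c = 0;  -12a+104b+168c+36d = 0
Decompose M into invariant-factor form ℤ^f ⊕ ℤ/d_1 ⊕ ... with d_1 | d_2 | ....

rank_ℚ(R)=4; free=4−4=0
SNF(R) diag = [4, 12, 36, 108] → torsion [4, 12, 36, 108]

Answer: M ≅ ℤ/4 ⊕ ℤ/12 ⊕ ℤ/36 ⊕ ℤ/108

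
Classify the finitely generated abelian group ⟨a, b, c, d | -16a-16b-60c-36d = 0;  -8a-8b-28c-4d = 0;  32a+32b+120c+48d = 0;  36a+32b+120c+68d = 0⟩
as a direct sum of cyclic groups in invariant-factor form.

Answer: M ≅ ℤ/4 ⊕ ℤ/4 ⊕ ℤ/8 ⊕ ℤ/24

Derivation:
rank_ℚ(R)=4; free=4−4=0
SNF(R) diag = [4, 4, 8, 24] → torsion [4, 4, 8, 24]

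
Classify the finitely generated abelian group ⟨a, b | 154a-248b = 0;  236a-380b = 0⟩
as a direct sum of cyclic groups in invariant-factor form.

Answer: M ≅ ℤ/2 ⊕ ℤ/4

Derivation:
rank_ℚ(R)=2; free=2−2=0
SNF(R) diag = [2, 4] → torsion [2, 4]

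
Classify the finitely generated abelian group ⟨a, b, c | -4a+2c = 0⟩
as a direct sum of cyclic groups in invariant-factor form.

rank_ℚ(R)=1; free=3−1=2
SNF(R) diag = [2] → torsion [2]

Answer: M ≅ ℤ^2 ⊕ ℤ/2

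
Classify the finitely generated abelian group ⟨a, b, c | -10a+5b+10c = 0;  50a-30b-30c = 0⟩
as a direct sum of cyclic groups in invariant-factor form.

Answer: M ≅ ℤ^1 ⊕ ℤ/5 ⊕ ℤ/10

Derivation:
rank_ℚ(R)=2; free=3−2=1
SNF(R) diag = [5, 10] → torsion [5, 10]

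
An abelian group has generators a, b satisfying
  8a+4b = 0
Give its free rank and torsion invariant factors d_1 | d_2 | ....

Answer: M ≅ ℤ^1 ⊕ ℤ/4

Derivation:
rank_ℚ(R)=1; free=2−1=1
SNF(R) diag = [4] → torsion [4]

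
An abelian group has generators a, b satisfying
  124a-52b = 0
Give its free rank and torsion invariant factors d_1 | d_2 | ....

rank_ℚ(R)=1; free=2−1=1
SNF(R) diag = [4] → torsion [4]

Answer: M ≅ ℤ^1 ⊕ ℤ/4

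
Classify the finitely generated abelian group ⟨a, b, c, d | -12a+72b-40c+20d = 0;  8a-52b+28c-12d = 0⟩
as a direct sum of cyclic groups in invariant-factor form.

Answer: M ≅ ℤ^2 ⊕ ℤ/4 ⊕ ℤ/4

Derivation:
rank_ℚ(R)=2; free=4−2=2
SNF(R) diag = [4, 4] → torsion [4, 4]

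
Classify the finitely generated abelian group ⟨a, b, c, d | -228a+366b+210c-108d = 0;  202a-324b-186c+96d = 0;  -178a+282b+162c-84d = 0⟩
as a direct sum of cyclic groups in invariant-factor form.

Answer: M ≅ ℤ^1 ⊕ ℤ/2 ⊕ ℤ/6 ⊕ ℤ/6

Derivation:
rank_ℚ(R)=3; free=4−3=1
SNF(R) diag = [2, 6, 6] → torsion [2, 6, 6]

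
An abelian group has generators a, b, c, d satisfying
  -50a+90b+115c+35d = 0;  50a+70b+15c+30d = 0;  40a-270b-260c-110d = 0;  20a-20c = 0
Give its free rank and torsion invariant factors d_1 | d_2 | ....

Answer: M ≅ ℤ/5 ⊕ ℤ/5 ⊕ ℤ/10 ⊕ ℤ/20

Derivation:
rank_ℚ(R)=4; free=4−4=0
SNF(R) diag = [5, 5, 10, 20] → torsion [5, 5, 10, 20]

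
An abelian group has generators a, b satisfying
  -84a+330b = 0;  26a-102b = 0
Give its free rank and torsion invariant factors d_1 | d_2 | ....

rank_ℚ(R)=2; free=2−2=0
SNF(R) diag = [2, 6] → torsion [2, 6]

Answer: M ≅ ℤ/2 ⊕ ℤ/6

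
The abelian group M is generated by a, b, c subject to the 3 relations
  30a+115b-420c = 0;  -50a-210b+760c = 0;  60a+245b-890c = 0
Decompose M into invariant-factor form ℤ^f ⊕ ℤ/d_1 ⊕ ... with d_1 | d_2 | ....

Answer: M ≅ ℤ/5 ⊕ ℤ/10 ⊕ ℤ/10

Derivation:
rank_ℚ(R)=3; free=3−3=0
SNF(R) diag = [5, 10, 10] → torsion [5, 10, 10]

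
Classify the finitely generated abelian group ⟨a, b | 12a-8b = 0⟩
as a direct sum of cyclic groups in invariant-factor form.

Answer: M ≅ ℤ^1 ⊕ ℤ/4

Derivation:
rank_ℚ(R)=1; free=2−1=1
SNF(R) diag = [4] → torsion [4]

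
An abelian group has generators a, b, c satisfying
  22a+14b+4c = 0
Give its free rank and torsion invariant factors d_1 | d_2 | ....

Answer: M ≅ ℤ^2 ⊕ ℤ/2

Derivation:
rank_ℚ(R)=1; free=3−1=2
SNF(R) diag = [2] → torsion [2]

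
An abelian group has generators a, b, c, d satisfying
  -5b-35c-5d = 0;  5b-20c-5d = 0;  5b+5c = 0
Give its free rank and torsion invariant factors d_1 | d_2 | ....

rank_ℚ(R)=3; free=4−3=1
SNF(R) diag = [5, 5, 5] → torsion [5, 5, 5]

Answer: M ≅ ℤ^1 ⊕ ℤ/5 ⊕ ℤ/5 ⊕ ℤ/5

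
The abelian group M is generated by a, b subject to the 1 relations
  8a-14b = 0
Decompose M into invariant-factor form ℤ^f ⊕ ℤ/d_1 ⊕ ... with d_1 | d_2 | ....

Answer: M ≅ ℤ^1 ⊕ ℤ/2

Derivation:
rank_ℚ(R)=1; free=2−1=1
SNF(R) diag = [2] → torsion [2]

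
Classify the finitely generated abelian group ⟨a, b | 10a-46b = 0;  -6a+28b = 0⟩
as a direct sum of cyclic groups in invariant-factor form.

rank_ℚ(R)=2; free=2−2=0
SNF(R) diag = [2, 2] → torsion [2, 2]

Answer: M ≅ ℤ/2 ⊕ ℤ/2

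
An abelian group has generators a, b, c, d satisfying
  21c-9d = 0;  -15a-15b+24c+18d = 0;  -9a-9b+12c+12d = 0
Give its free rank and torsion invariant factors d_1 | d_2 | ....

rank_ℚ(R)=3; free=4−3=1
SNF(R) diag = [3, 3, 6] → torsion [3, 3, 6]

Answer: M ≅ ℤ^1 ⊕ ℤ/3 ⊕ ℤ/3 ⊕ ℤ/6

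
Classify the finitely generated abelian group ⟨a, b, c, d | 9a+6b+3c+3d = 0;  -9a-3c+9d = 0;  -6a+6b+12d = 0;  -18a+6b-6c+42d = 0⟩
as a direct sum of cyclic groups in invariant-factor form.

rank_ℚ(R)=4; free=4−4=0
SNF(R) diag = [3, 6, 6, 12] → torsion [3, 6, 6, 12]

Answer: M ≅ ℤ/3 ⊕ ℤ/6 ⊕ ℤ/6 ⊕ ℤ/12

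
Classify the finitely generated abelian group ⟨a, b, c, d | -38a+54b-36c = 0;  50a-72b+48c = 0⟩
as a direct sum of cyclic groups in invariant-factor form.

rank_ℚ(R)=2; free=4−2=2
SNF(R) diag = [2, 6] → torsion [2, 6]

Answer: M ≅ ℤ^2 ⊕ ℤ/2 ⊕ ℤ/6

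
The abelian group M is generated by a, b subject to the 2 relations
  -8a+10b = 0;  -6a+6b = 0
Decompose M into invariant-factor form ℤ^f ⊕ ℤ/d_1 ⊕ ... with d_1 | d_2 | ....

rank_ℚ(R)=2; free=2−2=0
SNF(R) diag = [2, 6] → torsion [2, 6]

Answer: M ≅ ℤ/2 ⊕ ℤ/6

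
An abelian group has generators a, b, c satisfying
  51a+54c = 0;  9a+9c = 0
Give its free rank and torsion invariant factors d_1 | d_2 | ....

rank_ℚ(R)=2; free=3−2=1
SNF(R) diag = [3, 9] → torsion [3, 9]

Answer: M ≅ ℤ^1 ⊕ ℤ/3 ⊕ ℤ/9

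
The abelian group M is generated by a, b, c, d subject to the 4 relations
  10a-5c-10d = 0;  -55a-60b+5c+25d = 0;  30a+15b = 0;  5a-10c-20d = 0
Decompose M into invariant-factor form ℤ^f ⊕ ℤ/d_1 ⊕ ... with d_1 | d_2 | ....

rank_ℚ(R)=4; free=4−4=0
SNF(R) diag = [5, 15, 15, 15] → torsion [5, 15, 15, 15]

Answer: M ≅ ℤ/5 ⊕ ℤ/15 ⊕ ℤ/15 ⊕ ℤ/15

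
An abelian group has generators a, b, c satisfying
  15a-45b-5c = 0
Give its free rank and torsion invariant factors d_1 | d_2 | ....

Answer: M ≅ ℤ^2 ⊕ ℤ/5

Derivation:
rank_ℚ(R)=1; free=3−1=2
SNF(R) diag = [5] → torsion [5]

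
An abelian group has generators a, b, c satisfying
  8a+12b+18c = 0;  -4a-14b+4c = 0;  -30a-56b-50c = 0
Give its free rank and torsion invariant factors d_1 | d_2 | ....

Answer: M ≅ ℤ/2 ⊕ ℤ/2 ⊕ ℤ/6

Derivation:
rank_ℚ(R)=3; free=3−3=0
SNF(R) diag = [2, 2, 6] → torsion [2, 2, 6]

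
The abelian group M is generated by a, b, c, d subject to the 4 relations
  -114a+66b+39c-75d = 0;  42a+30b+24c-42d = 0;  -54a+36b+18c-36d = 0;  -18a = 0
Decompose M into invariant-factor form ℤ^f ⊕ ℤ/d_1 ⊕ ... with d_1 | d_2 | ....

rank_ℚ(R)=4; free=4−4=0
SNF(R) diag = [3, 6, 18, 18] → torsion [3, 6, 18, 18]

Answer: M ≅ ℤ/3 ⊕ ℤ/6 ⊕ ℤ/18 ⊕ ℤ/18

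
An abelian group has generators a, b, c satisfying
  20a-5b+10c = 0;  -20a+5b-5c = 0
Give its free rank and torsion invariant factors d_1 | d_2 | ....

Answer: M ≅ ℤ^1 ⊕ ℤ/5 ⊕ ℤ/5

Derivation:
rank_ℚ(R)=2; free=3−2=1
SNF(R) diag = [5, 5] → torsion [5, 5]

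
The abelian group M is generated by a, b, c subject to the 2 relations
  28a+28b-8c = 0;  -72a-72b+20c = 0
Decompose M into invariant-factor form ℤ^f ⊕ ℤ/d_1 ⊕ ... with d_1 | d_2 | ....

rank_ℚ(R)=2; free=3−2=1
SNF(R) diag = [4, 4] → torsion [4, 4]

Answer: M ≅ ℤ^1 ⊕ ℤ/4 ⊕ ℤ/4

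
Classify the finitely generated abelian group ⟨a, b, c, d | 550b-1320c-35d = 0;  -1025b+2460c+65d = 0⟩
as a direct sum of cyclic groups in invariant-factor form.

rank_ℚ(R)=2; free=4−2=2
SNF(R) diag = [5, 5] → torsion [5, 5]

Answer: M ≅ ℤ^2 ⊕ ℤ/5 ⊕ ℤ/5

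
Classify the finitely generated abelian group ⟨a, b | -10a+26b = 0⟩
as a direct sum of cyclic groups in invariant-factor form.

Answer: M ≅ ℤ^1 ⊕ ℤ/2

Derivation:
rank_ℚ(R)=1; free=2−1=1
SNF(R) diag = [2] → torsion [2]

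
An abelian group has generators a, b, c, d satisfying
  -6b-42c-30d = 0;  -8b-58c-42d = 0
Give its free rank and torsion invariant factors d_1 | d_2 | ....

Answer: M ≅ ℤ^2 ⊕ ℤ/2 ⊕ ℤ/6

Derivation:
rank_ℚ(R)=2; free=4−2=2
SNF(R) diag = [2, 6] → torsion [2, 6]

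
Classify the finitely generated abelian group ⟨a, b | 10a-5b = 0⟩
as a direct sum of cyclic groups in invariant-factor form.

rank_ℚ(R)=1; free=2−1=1
SNF(R) diag = [5] → torsion [5]

Answer: M ≅ ℤ^1 ⊕ ℤ/5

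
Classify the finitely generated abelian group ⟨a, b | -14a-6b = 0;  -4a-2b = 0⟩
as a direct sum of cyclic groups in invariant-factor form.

Answer: M ≅ ℤ/2 ⊕ ℤ/2

Derivation:
rank_ℚ(R)=2; free=2−2=0
SNF(R) diag = [2, 2] → torsion [2, 2]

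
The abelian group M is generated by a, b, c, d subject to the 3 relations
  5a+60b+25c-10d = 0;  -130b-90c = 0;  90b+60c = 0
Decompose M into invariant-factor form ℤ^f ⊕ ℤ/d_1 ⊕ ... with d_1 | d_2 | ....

Answer: M ≅ ℤ^1 ⊕ ℤ/5 ⊕ ℤ/10 ⊕ ℤ/30

Derivation:
rank_ℚ(R)=3; free=4−3=1
SNF(R) diag = [5, 10, 30] → torsion [5, 10, 30]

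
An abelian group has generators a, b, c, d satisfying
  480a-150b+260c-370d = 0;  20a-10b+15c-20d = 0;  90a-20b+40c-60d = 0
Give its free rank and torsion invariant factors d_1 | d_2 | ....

Answer: M ≅ ℤ^1 ⊕ ℤ/5 ⊕ ℤ/10 ⊕ ℤ/10

Derivation:
rank_ℚ(R)=3; free=4−3=1
SNF(R) diag = [5, 10, 10] → torsion [5, 10, 10]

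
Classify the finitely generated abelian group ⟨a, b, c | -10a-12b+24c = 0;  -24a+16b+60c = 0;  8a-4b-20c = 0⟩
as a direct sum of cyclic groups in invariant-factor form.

Answer: M ≅ ℤ/2 ⊕ ℤ/4 ⊕ ℤ/4

Derivation:
rank_ℚ(R)=3; free=3−3=0
SNF(R) diag = [2, 4, 4] → torsion [2, 4, 4]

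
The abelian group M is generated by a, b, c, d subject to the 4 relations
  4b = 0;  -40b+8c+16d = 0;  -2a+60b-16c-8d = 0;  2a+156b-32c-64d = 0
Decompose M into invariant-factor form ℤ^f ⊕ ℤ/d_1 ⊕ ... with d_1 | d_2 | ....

rank_ℚ(R)=4; free=4−4=0
SNF(R) diag = [2, 4, 8, 24] → torsion [2, 4, 8, 24]

Answer: M ≅ ℤ/2 ⊕ ℤ/4 ⊕ ℤ/8 ⊕ ℤ/24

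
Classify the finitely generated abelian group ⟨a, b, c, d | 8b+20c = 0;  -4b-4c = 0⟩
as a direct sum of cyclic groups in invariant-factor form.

rank_ℚ(R)=2; free=4−2=2
SNF(R) diag = [4, 12] → torsion [4, 12]

Answer: M ≅ ℤ^2 ⊕ ℤ/4 ⊕ ℤ/12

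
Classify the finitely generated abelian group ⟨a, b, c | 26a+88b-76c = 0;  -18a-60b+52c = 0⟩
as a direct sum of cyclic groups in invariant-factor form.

rank_ℚ(R)=2; free=3−2=1
SNF(R) diag = [2, 4] → torsion [2, 4]

Answer: M ≅ ℤ^1 ⊕ ℤ/2 ⊕ ℤ/4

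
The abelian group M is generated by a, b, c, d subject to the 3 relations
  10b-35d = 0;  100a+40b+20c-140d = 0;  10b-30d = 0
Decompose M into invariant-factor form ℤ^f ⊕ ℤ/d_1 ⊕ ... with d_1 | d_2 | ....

Answer: M ≅ ℤ^1 ⊕ ℤ/5 ⊕ ℤ/10 ⊕ ℤ/20

Derivation:
rank_ℚ(R)=3; free=4−3=1
SNF(R) diag = [5, 10, 20] → torsion [5, 10, 20]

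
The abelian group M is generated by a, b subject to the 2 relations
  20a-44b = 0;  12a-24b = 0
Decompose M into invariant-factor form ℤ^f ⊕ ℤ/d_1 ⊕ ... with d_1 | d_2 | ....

Answer: M ≅ ℤ/4 ⊕ ℤ/12

Derivation:
rank_ℚ(R)=2; free=2−2=0
SNF(R) diag = [4, 12] → torsion [4, 12]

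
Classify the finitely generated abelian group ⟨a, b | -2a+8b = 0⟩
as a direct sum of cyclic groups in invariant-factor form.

rank_ℚ(R)=1; free=2−1=1
SNF(R) diag = [2] → torsion [2]

Answer: M ≅ ℤ^1 ⊕ ℤ/2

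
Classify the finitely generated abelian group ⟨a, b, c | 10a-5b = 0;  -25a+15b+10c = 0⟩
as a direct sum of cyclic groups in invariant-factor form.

Answer: M ≅ ℤ^1 ⊕ ℤ/5 ⊕ ℤ/5

Derivation:
rank_ℚ(R)=2; free=3−2=1
SNF(R) diag = [5, 5] → torsion [5, 5]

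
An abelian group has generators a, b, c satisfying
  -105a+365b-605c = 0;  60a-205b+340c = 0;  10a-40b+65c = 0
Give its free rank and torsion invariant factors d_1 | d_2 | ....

rank_ℚ(R)=3; free=3−3=0
SNF(R) diag = [5, 5, 15] → torsion [5, 5, 15]

Answer: M ≅ ℤ/5 ⊕ ℤ/5 ⊕ ℤ/15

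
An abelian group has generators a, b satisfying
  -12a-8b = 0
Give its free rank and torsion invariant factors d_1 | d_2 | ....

Answer: M ≅ ℤ^1 ⊕ ℤ/4

Derivation:
rank_ℚ(R)=1; free=2−1=1
SNF(R) diag = [4] → torsion [4]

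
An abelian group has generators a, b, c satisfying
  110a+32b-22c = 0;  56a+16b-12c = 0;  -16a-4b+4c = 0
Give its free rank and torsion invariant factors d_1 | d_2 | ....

rank_ℚ(R)=3; free=3−3=0
SNF(R) diag = [2, 4, 4] → torsion [2, 4, 4]

Answer: M ≅ ℤ/2 ⊕ ℤ/4 ⊕ ℤ/4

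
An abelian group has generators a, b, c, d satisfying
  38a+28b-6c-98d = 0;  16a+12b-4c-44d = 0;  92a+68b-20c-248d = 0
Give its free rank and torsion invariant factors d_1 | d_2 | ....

Answer: M ≅ ℤ^1 ⊕ ℤ/2 ⊕ ℤ/4 ⊕ ℤ/4

Derivation:
rank_ℚ(R)=3; free=4−3=1
SNF(R) diag = [2, 4, 4] → torsion [2, 4, 4]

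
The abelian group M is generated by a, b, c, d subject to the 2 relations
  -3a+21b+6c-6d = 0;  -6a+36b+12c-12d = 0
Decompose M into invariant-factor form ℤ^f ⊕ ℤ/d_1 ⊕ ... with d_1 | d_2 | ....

rank_ℚ(R)=2; free=4−2=2
SNF(R) diag = [3, 6] → torsion [3, 6]

Answer: M ≅ ℤ^2 ⊕ ℤ/3 ⊕ ℤ/6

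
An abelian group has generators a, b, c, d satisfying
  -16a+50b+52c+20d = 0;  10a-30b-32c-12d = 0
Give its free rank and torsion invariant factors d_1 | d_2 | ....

Answer: M ≅ ℤ^2 ⊕ ℤ/2 ⊕ ℤ/2

Derivation:
rank_ℚ(R)=2; free=4−2=2
SNF(R) diag = [2, 2] → torsion [2, 2]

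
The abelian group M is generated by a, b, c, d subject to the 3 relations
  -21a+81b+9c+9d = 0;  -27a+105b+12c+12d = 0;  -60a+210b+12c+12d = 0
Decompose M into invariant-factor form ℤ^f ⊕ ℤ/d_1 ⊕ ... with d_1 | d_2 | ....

Answer: M ≅ ℤ^1 ⊕ ℤ/3 ⊕ ℤ/3 ⊕ ℤ/6

Derivation:
rank_ℚ(R)=3; free=4−3=1
SNF(R) diag = [3, 3, 6] → torsion [3, 3, 6]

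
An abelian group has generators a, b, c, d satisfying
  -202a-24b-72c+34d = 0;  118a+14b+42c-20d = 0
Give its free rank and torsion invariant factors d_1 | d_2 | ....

Answer: M ≅ ℤ^2 ⊕ ℤ/2 ⊕ ℤ/2

Derivation:
rank_ℚ(R)=2; free=4−2=2
SNF(R) diag = [2, 2] → torsion [2, 2]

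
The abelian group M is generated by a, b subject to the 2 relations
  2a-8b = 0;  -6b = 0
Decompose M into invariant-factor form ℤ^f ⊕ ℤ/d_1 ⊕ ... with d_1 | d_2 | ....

rank_ℚ(R)=2; free=2−2=0
SNF(R) diag = [2, 6] → torsion [2, 6]

Answer: M ≅ ℤ/2 ⊕ ℤ/6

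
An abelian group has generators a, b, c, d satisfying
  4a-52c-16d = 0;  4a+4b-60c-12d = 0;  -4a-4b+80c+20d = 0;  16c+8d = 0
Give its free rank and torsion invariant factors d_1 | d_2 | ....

Answer: M ≅ ℤ/4 ⊕ ℤ/4 ⊕ ℤ/4 ⊕ ℤ/8

Derivation:
rank_ℚ(R)=4; free=4−4=0
SNF(R) diag = [4, 4, 4, 8] → torsion [4, 4, 4, 8]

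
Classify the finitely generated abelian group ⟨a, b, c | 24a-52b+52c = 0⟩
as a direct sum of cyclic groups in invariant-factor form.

rank_ℚ(R)=1; free=3−1=2
SNF(R) diag = [4] → torsion [4]

Answer: M ≅ ℤ^2 ⊕ ℤ/4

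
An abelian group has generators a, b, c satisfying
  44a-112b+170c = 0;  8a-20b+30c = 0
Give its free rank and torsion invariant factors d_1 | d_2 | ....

rank_ℚ(R)=2; free=3−2=1
SNF(R) diag = [2, 4] → torsion [2, 4]

Answer: M ≅ ℤ^1 ⊕ ℤ/2 ⊕ ℤ/4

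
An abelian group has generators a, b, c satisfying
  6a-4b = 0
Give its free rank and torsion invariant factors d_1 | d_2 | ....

Answer: M ≅ ℤ^2 ⊕ ℤ/2

Derivation:
rank_ℚ(R)=1; free=3−1=2
SNF(R) diag = [2] → torsion [2]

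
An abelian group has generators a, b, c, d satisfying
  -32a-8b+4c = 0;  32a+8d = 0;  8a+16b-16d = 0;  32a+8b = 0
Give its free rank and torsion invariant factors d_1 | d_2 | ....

Answer: M ≅ ℤ/4 ⊕ ℤ/8 ⊕ ℤ/8 ⊕ ℤ/8

Derivation:
rank_ℚ(R)=4; free=4−4=0
SNF(R) diag = [4, 8, 8, 8] → torsion [4, 8, 8, 8]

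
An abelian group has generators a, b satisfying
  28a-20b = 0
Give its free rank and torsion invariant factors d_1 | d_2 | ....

Answer: M ≅ ℤ^1 ⊕ ℤ/4

Derivation:
rank_ℚ(R)=1; free=2−1=1
SNF(R) diag = [4] → torsion [4]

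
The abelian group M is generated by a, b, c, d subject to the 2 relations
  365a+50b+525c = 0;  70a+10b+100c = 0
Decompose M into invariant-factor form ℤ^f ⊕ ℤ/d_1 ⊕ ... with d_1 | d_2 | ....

Answer: M ≅ ℤ^2 ⊕ ℤ/5 ⊕ ℤ/10

Derivation:
rank_ℚ(R)=2; free=4−2=2
SNF(R) diag = [5, 10] → torsion [5, 10]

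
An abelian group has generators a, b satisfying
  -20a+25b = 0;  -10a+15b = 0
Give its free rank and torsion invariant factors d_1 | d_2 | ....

rank_ℚ(R)=2; free=2−2=0
SNF(R) diag = [5, 10] → torsion [5, 10]

Answer: M ≅ ℤ/5 ⊕ ℤ/10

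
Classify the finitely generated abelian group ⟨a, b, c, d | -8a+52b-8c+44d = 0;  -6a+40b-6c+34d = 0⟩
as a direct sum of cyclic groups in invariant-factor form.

Answer: M ≅ ℤ^2 ⊕ ℤ/2 ⊕ ℤ/4

Derivation:
rank_ℚ(R)=2; free=4−2=2
SNF(R) diag = [2, 4] → torsion [2, 4]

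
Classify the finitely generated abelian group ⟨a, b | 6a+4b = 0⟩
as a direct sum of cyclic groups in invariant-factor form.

rank_ℚ(R)=1; free=2−1=1
SNF(R) diag = [2] → torsion [2]

Answer: M ≅ ℤ^1 ⊕ ℤ/2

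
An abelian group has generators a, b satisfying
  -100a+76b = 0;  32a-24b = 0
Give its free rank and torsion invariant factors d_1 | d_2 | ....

Answer: M ≅ ℤ/4 ⊕ ℤ/8

Derivation:
rank_ℚ(R)=2; free=2−2=0
SNF(R) diag = [4, 8] → torsion [4, 8]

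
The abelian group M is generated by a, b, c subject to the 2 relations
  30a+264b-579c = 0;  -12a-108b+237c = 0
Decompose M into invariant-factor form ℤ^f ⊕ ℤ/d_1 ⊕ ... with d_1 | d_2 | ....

rank_ℚ(R)=2; free=3−2=1
SNF(R) diag = [3, 6] → torsion [3, 6]

Answer: M ≅ ℤ^1 ⊕ ℤ/3 ⊕ ℤ/6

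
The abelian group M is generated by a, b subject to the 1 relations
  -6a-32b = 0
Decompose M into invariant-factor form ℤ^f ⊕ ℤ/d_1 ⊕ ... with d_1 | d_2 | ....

rank_ℚ(R)=1; free=2−1=1
SNF(R) diag = [2] → torsion [2]

Answer: M ≅ ℤ^1 ⊕ ℤ/2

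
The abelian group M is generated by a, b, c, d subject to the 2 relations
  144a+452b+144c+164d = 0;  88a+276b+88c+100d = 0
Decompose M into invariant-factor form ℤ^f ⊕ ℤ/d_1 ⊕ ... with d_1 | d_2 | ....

Answer: M ≅ ℤ^2 ⊕ ℤ/4 ⊕ ℤ/8

Derivation:
rank_ℚ(R)=2; free=4−2=2
SNF(R) diag = [4, 8] → torsion [4, 8]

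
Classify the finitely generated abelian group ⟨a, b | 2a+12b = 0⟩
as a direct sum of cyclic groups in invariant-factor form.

Answer: M ≅ ℤ^1 ⊕ ℤ/2

Derivation:
rank_ℚ(R)=1; free=2−1=1
SNF(R) diag = [2] → torsion [2]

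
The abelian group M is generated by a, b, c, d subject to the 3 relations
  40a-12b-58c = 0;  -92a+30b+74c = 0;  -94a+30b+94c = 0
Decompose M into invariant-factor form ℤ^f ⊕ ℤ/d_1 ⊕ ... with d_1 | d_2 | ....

rank_ℚ(R)=3; free=4−3=1
SNF(R) diag = [2, 6, 18] → torsion [2, 6, 18]

Answer: M ≅ ℤ^1 ⊕ ℤ/2 ⊕ ℤ/6 ⊕ ℤ/18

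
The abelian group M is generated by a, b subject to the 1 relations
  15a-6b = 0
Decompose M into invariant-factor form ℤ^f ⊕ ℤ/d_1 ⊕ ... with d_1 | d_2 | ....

Answer: M ≅ ℤ^1 ⊕ ℤ/3

Derivation:
rank_ℚ(R)=1; free=2−1=1
SNF(R) diag = [3] → torsion [3]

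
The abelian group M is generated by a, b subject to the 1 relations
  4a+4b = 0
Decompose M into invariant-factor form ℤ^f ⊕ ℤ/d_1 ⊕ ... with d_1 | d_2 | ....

Answer: M ≅ ℤ^1 ⊕ ℤ/4

Derivation:
rank_ℚ(R)=1; free=2−1=1
SNF(R) diag = [4] → torsion [4]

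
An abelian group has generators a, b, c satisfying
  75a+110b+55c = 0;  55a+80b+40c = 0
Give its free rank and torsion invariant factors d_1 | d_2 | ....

rank_ℚ(R)=2; free=3−2=1
SNF(R) diag = [5, 5] → torsion [5, 5]

Answer: M ≅ ℤ^1 ⊕ ℤ/5 ⊕ ℤ/5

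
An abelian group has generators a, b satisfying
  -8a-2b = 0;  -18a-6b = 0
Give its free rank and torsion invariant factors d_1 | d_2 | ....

rank_ℚ(R)=2; free=2−2=0
SNF(R) diag = [2, 6] → torsion [2, 6]

Answer: M ≅ ℤ/2 ⊕ ℤ/6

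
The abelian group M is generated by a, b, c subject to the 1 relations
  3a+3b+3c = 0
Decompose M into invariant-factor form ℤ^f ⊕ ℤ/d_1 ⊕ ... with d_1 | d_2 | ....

rank_ℚ(R)=1; free=3−1=2
SNF(R) diag = [3] → torsion [3]

Answer: M ≅ ℤ^2 ⊕ ℤ/3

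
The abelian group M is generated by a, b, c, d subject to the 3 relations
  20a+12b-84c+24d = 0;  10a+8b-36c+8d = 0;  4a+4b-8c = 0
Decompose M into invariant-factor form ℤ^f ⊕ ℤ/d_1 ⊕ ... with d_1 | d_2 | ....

rank_ℚ(R)=3; free=4−3=1
SNF(R) diag = [2, 4, 4] → torsion [2, 4, 4]

Answer: M ≅ ℤ^1 ⊕ ℤ/2 ⊕ ℤ/4 ⊕ ℤ/4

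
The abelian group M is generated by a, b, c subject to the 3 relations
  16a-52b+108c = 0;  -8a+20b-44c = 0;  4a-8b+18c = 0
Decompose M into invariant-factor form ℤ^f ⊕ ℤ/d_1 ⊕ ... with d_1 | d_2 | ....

rank_ℚ(R)=3; free=3−3=0
SNF(R) diag = [2, 4, 8] → torsion [2, 4, 8]

Answer: M ≅ ℤ/2 ⊕ ℤ/4 ⊕ ℤ/8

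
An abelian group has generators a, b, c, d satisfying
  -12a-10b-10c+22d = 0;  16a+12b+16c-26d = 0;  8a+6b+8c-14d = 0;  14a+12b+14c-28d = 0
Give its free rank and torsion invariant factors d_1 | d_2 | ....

rank_ℚ(R)=4; free=4−4=0
SNF(R) diag = [2, 2, 2, 6] → torsion [2, 2, 2, 6]

Answer: M ≅ ℤ/2 ⊕ ℤ/2 ⊕ ℤ/2 ⊕ ℤ/6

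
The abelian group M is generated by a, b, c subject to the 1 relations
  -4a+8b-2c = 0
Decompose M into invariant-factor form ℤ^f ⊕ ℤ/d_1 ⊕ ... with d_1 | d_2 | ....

rank_ℚ(R)=1; free=3−1=2
SNF(R) diag = [2] → torsion [2]

Answer: M ≅ ℤ^2 ⊕ ℤ/2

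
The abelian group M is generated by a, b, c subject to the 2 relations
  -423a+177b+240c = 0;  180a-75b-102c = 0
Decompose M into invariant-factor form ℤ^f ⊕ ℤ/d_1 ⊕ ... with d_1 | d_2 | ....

rank_ℚ(R)=2; free=3−2=1
SNF(R) diag = [3, 9] → torsion [3, 9]

Answer: M ≅ ℤ^1 ⊕ ℤ/3 ⊕ ℤ/9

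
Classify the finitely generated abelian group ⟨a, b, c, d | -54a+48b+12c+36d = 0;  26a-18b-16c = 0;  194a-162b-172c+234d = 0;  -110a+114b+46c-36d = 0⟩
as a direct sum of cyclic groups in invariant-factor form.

rank_ℚ(R)=4; free=4−4=0
SNF(R) diag = [2, 6, 18, 54] → torsion [2, 6, 18, 54]

Answer: M ≅ ℤ/2 ⊕ ℤ/6 ⊕ ℤ/18 ⊕ ℤ/54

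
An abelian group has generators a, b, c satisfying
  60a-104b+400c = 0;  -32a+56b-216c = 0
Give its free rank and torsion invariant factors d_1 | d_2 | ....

rank_ℚ(R)=2; free=3−2=1
SNF(R) diag = [4, 8] → torsion [4, 8]

Answer: M ≅ ℤ^1 ⊕ ℤ/4 ⊕ ℤ/8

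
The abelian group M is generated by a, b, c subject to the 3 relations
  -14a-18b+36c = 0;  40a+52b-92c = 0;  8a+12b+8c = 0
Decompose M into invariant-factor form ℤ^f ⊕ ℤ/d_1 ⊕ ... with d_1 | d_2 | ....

Answer: M ≅ ℤ/2 ⊕ ℤ/4 ⊕ ℤ/4

Derivation:
rank_ℚ(R)=3; free=3−3=0
SNF(R) diag = [2, 4, 4] → torsion [2, 4, 4]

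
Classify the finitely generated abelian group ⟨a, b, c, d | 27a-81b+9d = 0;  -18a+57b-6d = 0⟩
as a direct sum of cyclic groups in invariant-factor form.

rank_ℚ(R)=2; free=4−2=2
SNF(R) diag = [3, 9] → torsion [3, 9]

Answer: M ≅ ℤ^2 ⊕ ℤ/3 ⊕ ℤ/9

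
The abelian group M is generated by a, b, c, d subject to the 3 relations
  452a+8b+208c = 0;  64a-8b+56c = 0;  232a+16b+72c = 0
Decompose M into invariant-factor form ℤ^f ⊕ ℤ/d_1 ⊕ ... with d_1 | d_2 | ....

Answer: M ≅ ℤ^1 ⊕ ℤ/4 ⊕ ℤ/8 ⊕ ℤ/24

Derivation:
rank_ℚ(R)=3; free=4−3=1
SNF(R) diag = [4, 8, 24] → torsion [4, 8, 24]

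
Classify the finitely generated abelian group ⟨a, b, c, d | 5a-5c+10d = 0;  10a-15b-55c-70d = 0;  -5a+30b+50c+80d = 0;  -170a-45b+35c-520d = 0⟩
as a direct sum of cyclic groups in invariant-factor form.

Answer: M ≅ ℤ/5 ⊕ ℤ/15 ⊕ ℤ/45 ⊕ ℤ/90

Derivation:
rank_ℚ(R)=4; free=4−4=0
SNF(R) diag = [5, 15, 45, 90] → torsion [5, 15, 45, 90]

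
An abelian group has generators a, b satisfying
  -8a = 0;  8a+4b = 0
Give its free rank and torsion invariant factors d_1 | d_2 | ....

Answer: M ≅ ℤ/4 ⊕ ℤ/8

Derivation:
rank_ℚ(R)=2; free=2−2=0
SNF(R) diag = [4, 8] → torsion [4, 8]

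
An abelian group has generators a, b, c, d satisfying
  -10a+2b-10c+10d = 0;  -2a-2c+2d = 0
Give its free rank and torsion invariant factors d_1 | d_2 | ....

rank_ℚ(R)=2; free=4−2=2
SNF(R) diag = [2, 2] → torsion [2, 2]

Answer: M ≅ ℤ^2 ⊕ ℤ/2 ⊕ ℤ/2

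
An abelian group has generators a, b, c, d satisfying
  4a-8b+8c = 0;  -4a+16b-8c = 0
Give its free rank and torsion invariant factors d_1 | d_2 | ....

rank_ℚ(R)=2; free=4−2=2
SNF(R) diag = [4, 8] → torsion [4, 8]

Answer: M ≅ ℤ^2 ⊕ ℤ/4 ⊕ ℤ/8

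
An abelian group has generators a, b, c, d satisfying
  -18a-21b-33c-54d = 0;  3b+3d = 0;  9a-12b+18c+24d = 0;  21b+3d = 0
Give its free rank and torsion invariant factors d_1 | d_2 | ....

Answer: M ≅ ℤ/3 ⊕ ℤ/3 ⊕ ℤ/9 ⊕ ℤ/18

Derivation:
rank_ℚ(R)=4; free=4−4=0
SNF(R) diag = [3, 3, 9, 18] → torsion [3, 3, 9, 18]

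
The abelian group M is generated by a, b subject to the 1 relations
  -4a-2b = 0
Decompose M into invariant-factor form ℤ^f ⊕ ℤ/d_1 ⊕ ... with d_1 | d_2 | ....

Answer: M ≅ ℤ^1 ⊕ ℤ/2

Derivation:
rank_ℚ(R)=1; free=2−1=1
SNF(R) diag = [2] → torsion [2]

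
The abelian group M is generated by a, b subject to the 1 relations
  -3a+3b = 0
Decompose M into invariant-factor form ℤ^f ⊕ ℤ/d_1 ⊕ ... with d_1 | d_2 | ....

rank_ℚ(R)=1; free=2−1=1
SNF(R) diag = [3] → torsion [3]

Answer: M ≅ ℤ^1 ⊕ ℤ/3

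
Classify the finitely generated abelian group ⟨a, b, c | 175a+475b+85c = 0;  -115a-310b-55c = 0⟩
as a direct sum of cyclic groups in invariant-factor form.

Answer: M ≅ ℤ^1 ⊕ ℤ/5 ⊕ ℤ/15

Derivation:
rank_ℚ(R)=2; free=3−2=1
SNF(R) diag = [5, 15] → torsion [5, 15]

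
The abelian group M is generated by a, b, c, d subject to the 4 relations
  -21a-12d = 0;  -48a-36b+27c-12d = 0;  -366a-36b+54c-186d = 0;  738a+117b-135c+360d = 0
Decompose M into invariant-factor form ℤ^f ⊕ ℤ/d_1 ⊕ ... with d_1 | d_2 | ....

rank_ℚ(R)=4; free=4−4=0
SNF(R) diag = [3, 9, 27, 54] → torsion [3, 9, 27, 54]

Answer: M ≅ ℤ/3 ⊕ ℤ/9 ⊕ ℤ/27 ⊕ ℤ/54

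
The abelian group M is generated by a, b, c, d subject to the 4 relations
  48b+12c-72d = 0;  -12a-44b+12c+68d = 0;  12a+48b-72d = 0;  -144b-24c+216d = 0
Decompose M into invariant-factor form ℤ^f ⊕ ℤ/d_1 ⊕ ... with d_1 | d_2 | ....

rank_ℚ(R)=4; free=4−4=0
SNF(R) diag = [4, 12, 12, 24] → torsion [4, 12, 12, 24]

Answer: M ≅ ℤ/4 ⊕ ℤ/12 ⊕ ℤ/12 ⊕ ℤ/24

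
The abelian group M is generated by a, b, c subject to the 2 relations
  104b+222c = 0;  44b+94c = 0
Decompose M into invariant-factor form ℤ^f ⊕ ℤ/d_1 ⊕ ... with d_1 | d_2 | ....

rank_ℚ(R)=2; free=3−2=1
SNF(R) diag = [2, 4] → torsion [2, 4]

Answer: M ≅ ℤ^1 ⊕ ℤ/2 ⊕ ℤ/4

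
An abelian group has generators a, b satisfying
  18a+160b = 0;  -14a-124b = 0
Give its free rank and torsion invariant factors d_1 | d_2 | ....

rank_ℚ(R)=2; free=2−2=0
SNF(R) diag = [2, 4] → torsion [2, 4]

Answer: M ≅ ℤ/2 ⊕ ℤ/4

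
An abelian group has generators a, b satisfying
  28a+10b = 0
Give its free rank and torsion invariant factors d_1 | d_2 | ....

rank_ℚ(R)=1; free=2−1=1
SNF(R) diag = [2] → torsion [2]

Answer: M ≅ ℤ^1 ⊕ ℤ/2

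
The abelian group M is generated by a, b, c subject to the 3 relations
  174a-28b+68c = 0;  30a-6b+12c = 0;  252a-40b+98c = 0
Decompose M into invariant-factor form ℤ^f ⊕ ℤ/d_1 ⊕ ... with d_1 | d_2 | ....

Answer: M ≅ ℤ/2 ⊕ ℤ/6 ⊕ ℤ/6

Derivation:
rank_ℚ(R)=3; free=3−3=0
SNF(R) diag = [2, 6, 6] → torsion [2, 6, 6]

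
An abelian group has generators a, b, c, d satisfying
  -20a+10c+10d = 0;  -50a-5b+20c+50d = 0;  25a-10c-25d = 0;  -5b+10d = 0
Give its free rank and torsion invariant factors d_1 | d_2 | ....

rank_ℚ(R)=4; free=4−4=0
SNF(R) diag = [5, 5, 10, 10] → torsion [5, 5, 10, 10]

Answer: M ≅ ℤ/5 ⊕ ℤ/5 ⊕ ℤ/10 ⊕ ℤ/10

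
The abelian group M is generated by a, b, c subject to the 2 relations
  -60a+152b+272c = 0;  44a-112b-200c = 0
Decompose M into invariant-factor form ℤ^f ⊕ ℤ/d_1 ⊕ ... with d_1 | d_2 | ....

rank_ℚ(R)=2; free=3−2=1
SNF(R) diag = [4, 8] → torsion [4, 8]

Answer: M ≅ ℤ^1 ⊕ ℤ/4 ⊕ ℤ/8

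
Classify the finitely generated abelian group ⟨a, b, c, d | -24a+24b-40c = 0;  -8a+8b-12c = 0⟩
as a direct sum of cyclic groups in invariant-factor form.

rank_ℚ(R)=2; free=4−2=2
SNF(R) diag = [4, 8] → torsion [4, 8]

Answer: M ≅ ℤ^2 ⊕ ℤ/4 ⊕ ℤ/8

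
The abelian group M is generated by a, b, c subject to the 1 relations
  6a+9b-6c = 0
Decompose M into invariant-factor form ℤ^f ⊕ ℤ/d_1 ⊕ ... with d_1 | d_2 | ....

Answer: M ≅ ℤ^2 ⊕ ℤ/3

Derivation:
rank_ℚ(R)=1; free=3−1=2
SNF(R) diag = [3] → torsion [3]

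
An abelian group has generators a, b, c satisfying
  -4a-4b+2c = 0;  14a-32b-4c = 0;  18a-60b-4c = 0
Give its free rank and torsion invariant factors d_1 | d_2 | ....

rank_ℚ(R)=3; free=3−3=0
SNF(R) diag = [2, 2, 4] → torsion [2, 2, 4]

Answer: M ≅ ℤ/2 ⊕ ℤ/2 ⊕ ℤ/4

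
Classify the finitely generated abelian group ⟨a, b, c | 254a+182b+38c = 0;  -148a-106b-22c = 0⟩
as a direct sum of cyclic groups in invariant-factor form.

rank_ℚ(R)=2; free=3−2=1
SNF(R) diag = [2, 6] → torsion [2, 6]

Answer: M ≅ ℤ^1 ⊕ ℤ/2 ⊕ ℤ/6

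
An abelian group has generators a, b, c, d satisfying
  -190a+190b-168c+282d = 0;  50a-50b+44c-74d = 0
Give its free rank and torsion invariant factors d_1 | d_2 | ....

Answer: M ≅ ℤ^2 ⊕ ℤ/2 ⊕ ℤ/4

Derivation:
rank_ℚ(R)=2; free=4−2=2
SNF(R) diag = [2, 4] → torsion [2, 4]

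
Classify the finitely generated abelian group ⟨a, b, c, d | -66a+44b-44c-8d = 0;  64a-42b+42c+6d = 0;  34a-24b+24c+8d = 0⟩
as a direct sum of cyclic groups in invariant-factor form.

rank_ℚ(R)=3; free=4−3=1
SNF(R) diag = [2, 2, 4] → torsion [2, 2, 4]

Answer: M ≅ ℤ^1 ⊕ ℤ/2 ⊕ ℤ/2 ⊕ ℤ/4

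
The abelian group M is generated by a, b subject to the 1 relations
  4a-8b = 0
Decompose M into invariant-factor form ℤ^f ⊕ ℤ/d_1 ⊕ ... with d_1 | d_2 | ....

Answer: M ≅ ℤ^1 ⊕ ℤ/4

Derivation:
rank_ℚ(R)=1; free=2−1=1
SNF(R) diag = [4] → torsion [4]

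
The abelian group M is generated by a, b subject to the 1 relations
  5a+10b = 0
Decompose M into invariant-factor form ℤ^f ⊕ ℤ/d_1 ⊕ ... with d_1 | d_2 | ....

Answer: M ≅ ℤ^1 ⊕ ℤ/5

Derivation:
rank_ℚ(R)=1; free=2−1=1
SNF(R) diag = [5] → torsion [5]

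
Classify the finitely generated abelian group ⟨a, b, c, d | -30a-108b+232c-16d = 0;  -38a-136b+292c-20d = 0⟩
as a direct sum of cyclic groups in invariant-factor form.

Answer: M ≅ ℤ^2 ⊕ ℤ/2 ⊕ ℤ/4

Derivation:
rank_ℚ(R)=2; free=4−2=2
SNF(R) diag = [2, 4] → torsion [2, 4]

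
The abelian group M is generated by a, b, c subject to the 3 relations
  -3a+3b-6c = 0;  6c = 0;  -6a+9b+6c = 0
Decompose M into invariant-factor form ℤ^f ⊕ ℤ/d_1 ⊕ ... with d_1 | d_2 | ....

Answer: M ≅ ℤ/3 ⊕ ℤ/3 ⊕ ℤ/6

Derivation:
rank_ℚ(R)=3; free=3−3=0
SNF(R) diag = [3, 3, 6] → torsion [3, 3, 6]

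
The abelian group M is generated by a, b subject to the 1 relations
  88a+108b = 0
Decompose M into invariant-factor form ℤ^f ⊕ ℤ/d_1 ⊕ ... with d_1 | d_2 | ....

Answer: M ≅ ℤ^1 ⊕ ℤ/4

Derivation:
rank_ℚ(R)=1; free=2−1=1
SNF(R) diag = [4] → torsion [4]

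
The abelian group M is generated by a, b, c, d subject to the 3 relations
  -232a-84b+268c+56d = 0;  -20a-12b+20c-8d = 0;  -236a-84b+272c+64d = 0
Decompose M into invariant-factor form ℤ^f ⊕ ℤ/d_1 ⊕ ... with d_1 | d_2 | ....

Answer: M ≅ ℤ^1 ⊕ ℤ/4 ⊕ ℤ/12 ⊕ ℤ/36

Derivation:
rank_ℚ(R)=3; free=4−3=1
SNF(R) diag = [4, 12, 36] → torsion [4, 12, 36]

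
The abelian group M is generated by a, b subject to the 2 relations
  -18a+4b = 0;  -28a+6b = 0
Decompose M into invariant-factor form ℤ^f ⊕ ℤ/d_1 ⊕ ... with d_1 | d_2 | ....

Answer: M ≅ ℤ/2 ⊕ ℤ/2

Derivation:
rank_ℚ(R)=2; free=2−2=0
SNF(R) diag = [2, 2] → torsion [2, 2]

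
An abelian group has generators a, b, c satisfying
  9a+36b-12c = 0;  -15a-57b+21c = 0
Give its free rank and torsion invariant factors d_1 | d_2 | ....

Answer: M ≅ ℤ^1 ⊕ ℤ/3 ⊕ ℤ/3

Derivation:
rank_ℚ(R)=2; free=3−2=1
SNF(R) diag = [3, 3] → torsion [3, 3]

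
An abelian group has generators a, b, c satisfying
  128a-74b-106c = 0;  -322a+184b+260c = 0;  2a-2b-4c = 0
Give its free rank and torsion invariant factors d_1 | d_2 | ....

rank_ℚ(R)=3; free=3−3=0
SNF(R) diag = [2, 6, 6] → torsion [2, 6, 6]

Answer: M ≅ ℤ/2 ⊕ ℤ/6 ⊕ ℤ/6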